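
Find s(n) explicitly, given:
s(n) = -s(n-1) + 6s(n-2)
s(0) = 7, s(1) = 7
Characteristic equation: x² + x - 6 = 0, which factors as (x - (2))(x - (-3)) = 0.
Roots r₁ = 2, r₂ = -3 (distinct).
General solution: s(n) = A·(2)^n + B·(-3)^n.
From s(0) = 7: A + B = 7.
From s(1) = 7: 2A - 3B = 7.
Solving: A = \frac{28}{5}, B = \frac{7}{5}.
So s(n) = \frac{7 \left(-3\right)^{n}}{5} + \frac{28 \cdot 2^{n}}{5}.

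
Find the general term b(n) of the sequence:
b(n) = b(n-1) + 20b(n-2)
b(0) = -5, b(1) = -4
Characteristic equation: x² - x - 20 = 0, which factors as (x - (-4))(x - (5)) = 0.
Roots r₁ = -4, r₂ = 5 (distinct).
General solution: b(n) = A·(-4)^n + B·(5)^n.
From b(0) = -5: A + B = -5.
From b(1) = -4: -4A + 5B = -4.
Solving: A = - \frac{7}{3}, B = - \frac{8}{3}.
So b(n) = - \frac{7 \left(-4\right)^{n}}{3} - \frac{8 \cdot 5^{n}}{3}.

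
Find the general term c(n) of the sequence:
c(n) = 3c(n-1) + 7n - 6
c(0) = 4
First-order linear with linear forcing.
Homogeneous solution: c_h(n) = A·(3)^n.
Try particular c_p(n) = pn + q. Substituting:
  pn + q = 3(p(n-1) + q) + 7n - 6.
Matching the n-coefficient: p = 3p + 7 ⇒ p = - \frac{7}{2}.
Matching constants: q = -3p + 3q - 6 ⇒ q = - \frac{9}{4}.
General: c(n) = A·(3)^n - \frac{7 n}{2} - \frac{9}{4}.
Apply c(0) = 4: A - \frac{9}{4} = 4 ⇒ A = \frac{25}{4}.
So c(n) = \frac{25 \cdot 3^{n}}{4} - \frac{7 n}{2} - \frac{9}{4}.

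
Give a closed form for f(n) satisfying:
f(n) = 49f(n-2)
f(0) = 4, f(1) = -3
Characteristic equation: x² - 49 = 0, which factors as (x - (-7))(x - (7)) = 0.
Roots r₁ = -7, r₂ = 7 (distinct).
General solution: f(n) = A·(-7)^n + B·(7)^n.
From f(0) = 4: A + B = 4.
From f(1) = -3: -7A + 7B = -3.
Solving: A = \frac{31}{14}, B = \frac{25}{14}.
So f(n) = \frac{31 \left(-7\right)^{n}}{14} + \frac{25 \cdot 7^{n}}{14}.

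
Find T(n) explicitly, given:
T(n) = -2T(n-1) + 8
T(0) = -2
First-order linear non-homogeneous.
Homogeneous solution: T_h(n) = A·(-2)^n.
Try constant particular solution T_p = K: K = -2K + 8 ⇒ K = \frac{8}{3}.
General: T(n) = A·(-2)^n + \frac{8}{3}.
Apply T(0) = -2: A + \frac{8}{3} = -2 ⇒ A = - \frac{14}{3}.
So T(n) = \frac{8}{3} - \frac{14 \left(-2\right)^{n}}{3}.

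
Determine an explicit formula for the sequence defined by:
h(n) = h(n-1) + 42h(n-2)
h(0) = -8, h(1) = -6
Characteristic equation: x² - x - 42 = 0, which factors as (x - (7))(x - (-6)) = 0.
Roots r₁ = 7, r₂ = -6 (distinct).
General solution: h(n) = A·(7)^n + B·(-6)^n.
From h(0) = -8: A + B = -8.
From h(1) = -6: 7A - 6B = -6.
Solving: A = - \frac{54}{13}, B = - \frac{50}{13}.
So h(n) = - \frac{50 \left(-6\right)^{n}}{13} - \frac{54 \cdot 7^{n}}{13}.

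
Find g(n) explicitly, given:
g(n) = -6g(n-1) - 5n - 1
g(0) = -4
First-order linear with linear forcing.
Homogeneous solution: g_h(n) = A·(-6)^n.
Try particular g_p(n) = pn + q. Substituting:
  pn + q = -6(p(n-1) + q) - 5n - 1.
Matching the n-coefficient: p = -6p - 5 ⇒ p = - \frac{5}{7}.
Matching constants: q = 6p - 6q - 1 ⇒ q = - \frac{37}{49}.
General: g(n) = A·(-6)^n - \frac{5 n}{7} - \frac{37}{49}.
Apply g(0) = -4: A - \frac{37}{49} = -4 ⇒ A = - \frac{159}{49}.
So g(n) = - \frac{159 \left(-6\right)^{n}}{49} - \frac{5 n}{7} - \frac{37}{49}.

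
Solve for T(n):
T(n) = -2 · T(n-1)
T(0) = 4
Pure geometric recurrence with ratio -2.
By induction T(n) = T(0) · (-2)^n = 4 \left(-2\right)^{n}.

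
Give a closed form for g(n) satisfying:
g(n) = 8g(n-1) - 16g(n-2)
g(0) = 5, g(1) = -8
Characteristic equation: x² - 8x + 16 = 0, which is (x - (4))².
Repeated root r = 4.
General solution: g(n) = (A + Bn)·(4)^n.
From g(0) = 5: A = 5.
From g(1) = -8: (A + B)·(4) = -8 ⇒ B = -7.
So g(n) = \left(5 - 7 n\right) \cdot (4)^n.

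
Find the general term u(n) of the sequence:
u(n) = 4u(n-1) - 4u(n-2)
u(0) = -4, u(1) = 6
Characteristic equation: x² - 4x + 4 = 0, which is (x - (2))².
Repeated root r = 2.
General solution: u(n) = (A + Bn)·(2)^n.
From u(0) = -4: A = -4.
From u(1) = 6: (A + B)·(2) = 6 ⇒ B = 7.
So u(n) = \left(7 n - 4\right) \cdot (2)^n.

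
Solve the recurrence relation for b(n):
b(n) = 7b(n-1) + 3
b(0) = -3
First-order linear non-homogeneous.
Homogeneous solution: b_h(n) = A·(7)^n.
Try constant particular solution b_p = K: K = 7K + 3 ⇒ K = - \frac{1}{2}.
General: b(n) = A·(7)^n - \frac{1}{2}.
Apply b(0) = -3: A - \frac{1}{2} = -3 ⇒ A = - \frac{5}{2}.
So b(n) = - \frac{5 \cdot 7^{n}}{2} - \frac{1}{2}.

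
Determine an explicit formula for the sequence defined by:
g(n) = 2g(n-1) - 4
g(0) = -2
First-order linear non-homogeneous.
Homogeneous solution: g_h(n) = A·(2)^n.
Try constant particular solution g_p = K: K = 2K - 4 ⇒ K = 4.
General: g(n) = A·(2)^n + 4.
Apply g(0) = -2: A + 4 = -2 ⇒ A = -6.
So g(n) = 4 - 6 \cdot 2^{n}.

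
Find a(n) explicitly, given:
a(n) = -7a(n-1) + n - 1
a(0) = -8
First-order linear with linear forcing.
Homogeneous solution: a_h(n) = A·(-7)^n.
Try particular a_p(n) = pn + q. Substituting:
  pn + q = -7(p(n-1) + q) + n - 1.
Matching the n-coefficient: p = -7p + 1 ⇒ p = \frac{1}{8}.
Matching constants: q = 7p - 7q - 1 ⇒ q = - \frac{1}{64}.
General: a(n) = A·(-7)^n + \frac{n}{8} - \frac{1}{64}.
Apply a(0) = -8: A - \frac{1}{64} = -8 ⇒ A = - \frac{511}{64}.
So a(n) = - \frac{511 \left(-7\right)^{n}}{64} + \frac{n}{8} - \frac{1}{64}.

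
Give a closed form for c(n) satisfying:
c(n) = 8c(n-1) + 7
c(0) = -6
First-order linear non-homogeneous.
Homogeneous solution: c_h(n) = A·(8)^n.
Try constant particular solution c_p = K: K = 8K + 7 ⇒ K = -1.
General: c(n) = A·(8)^n - 1.
Apply c(0) = -6: A - 1 = -6 ⇒ A = -5.
So c(n) = - 5 \cdot 8^{n} - 1.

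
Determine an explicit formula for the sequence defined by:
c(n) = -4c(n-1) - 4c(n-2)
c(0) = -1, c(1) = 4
Characteristic equation: x² + 4x + 4 = 0, which is (x - (-2))².
Repeated root r = -2.
General solution: c(n) = (A + Bn)·(-2)^n.
From c(0) = -1: A = -1.
From c(1) = 4: (A + B)·(-2) = 4 ⇒ B = -1.
So c(n) = \left(- n - 1\right) \cdot (-2)^n.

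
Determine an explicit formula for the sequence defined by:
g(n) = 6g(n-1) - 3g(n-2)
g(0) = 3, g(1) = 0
Characteristic equation: x² - 6x + 3 = 0.
Discriminant Δ = (6)² + 4·(-3) = 24.
Roots r₁,₂ = (6 ± √24)/2, so r₁ = \sqrt{6} + 3, r₂ = 3 - \sqrt{6}.
General solution: g(n) = A·r₁^n + B·r₂^n.
From the initial conditions, A + B = 3 and r₁A + r₂B = 0.
Since r₁ - r₂ = √24: A = (0 - (3)r₂)/√24 = \frac{3}{2} - \frac{3 \sqrt{6}}{4}, and B = 3 - A = \frac{3}{2} + \frac{3 \sqrt{6}}{4}.
So g(n) = \left(\frac{3}{2} - \frac{3 \sqrt{6}}{4}\right)\left(\sqrt{6} + 3\right)^n + \left(\frac{3}{2} + \frac{3 \sqrt{6}}{4}\right)\left(3 - \sqrt{6}\right)^n.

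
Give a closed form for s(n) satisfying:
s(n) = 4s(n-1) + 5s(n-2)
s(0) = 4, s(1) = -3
Characteristic equation: x² - 4x - 5 = 0, which factors as (x - (-1))(x - (5)) = 0.
Roots r₁ = -1, r₂ = 5 (distinct).
General solution: s(n) = A·(-1)^n + B·(5)^n.
From s(0) = 4: A + B = 4.
From s(1) = -3: -A + 5B = -3.
Solving: A = \frac{23}{6}, B = \frac{1}{6}.
So s(n) = \frac{23 \left(-1\right)^{n}}{6} + \frac{5^{n}}{6}.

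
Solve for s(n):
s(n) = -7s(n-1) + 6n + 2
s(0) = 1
First-order linear with linear forcing.
Homogeneous solution: s_h(n) = A·(-7)^n.
Try particular s_p(n) = pn + q. Substituting:
  pn + q = -7(p(n-1) + q) + 6n + 2.
Matching the n-coefficient: p = -7p + 6 ⇒ p = \frac{3}{4}.
Matching constants: q = 7p - 7q + 2 ⇒ q = \frac{29}{32}.
General: s(n) = A·(-7)^n + \frac{3 n}{4} + \frac{29}{32}.
Apply s(0) = 1: A + \frac{29}{32} = 1 ⇒ A = \frac{3}{32}.
So s(n) = \frac{3 \left(-7\right)^{n}}{32} + \frac{3 n}{4} + \frac{29}{32}.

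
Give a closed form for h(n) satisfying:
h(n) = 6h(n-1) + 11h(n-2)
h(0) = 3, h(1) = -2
Characteristic equation: x² - 6x - 11 = 0.
Discriminant Δ = (6)² + 4·(11) = 80.
Roots r₁,₂ = (6 ± √80)/2, so r₁ = 3 + 2 \sqrt{5}, r₂ = 3 - 2 \sqrt{5}.
General solution: h(n) = A·r₁^n + B·r₂^n.
From the initial conditions, A + B = 3 and r₁A + r₂B = -2.
Since r₁ - r₂ = √80: A = (-2 - (3)r₂)/√80 = \frac{3}{2} - \frac{11 \sqrt{5}}{20}, and B = 3 - A = \frac{11 \sqrt{5}}{20} + \frac{3}{2}.
So h(n) = \left(\frac{3}{2} - \frac{11 \sqrt{5}}{20}\right)\left(3 + 2 \sqrt{5}\right)^n + \left(\frac{11 \sqrt{5}}{20} + \frac{3}{2}\right)\left(3 - 2 \sqrt{5}\right)^n.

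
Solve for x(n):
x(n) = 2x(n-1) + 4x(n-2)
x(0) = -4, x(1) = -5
Characteristic equation: x² - 2x - 4 = 0.
Discriminant Δ = (2)² + 4·(4) = 20.
Roots r₁,₂ = (2 ± √20)/2, so r₁ = 1 + \sqrt{5}, r₂ = 1 - \sqrt{5}.
General solution: x(n) = A·r₁^n + B·r₂^n.
From the initial conditions, A + B = -4 and r₁A + r₂B = -5.
Since r₁ - r₂ = √20: A = (-5 - (-4)r₂)/√20 = -2 - \frac{\sqrt{5}}{10}, and B = -4 - A = -2 + \frac{\sqrt{5}}{10}.
So x(n) = \left(-2 - \frac{\sqrt{5}}{10}\right)\left(1 + \sqrt{5}\right)^n + \left(-2 + \frac{\sqrt{5}}{10}\right)\left(1 - \sqrt{5}\right)^n.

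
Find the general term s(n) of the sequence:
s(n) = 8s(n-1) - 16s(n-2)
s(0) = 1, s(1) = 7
Characteristic equation: x² - 8x + 16 = 0, which is (x - (4))².
Repeated root r = 4.
General solution: s(n) = (A + Bn)·(4)^n.
From s(0) = 1: A = 1.
From s(1) = 7: (A + B)·(4) = 7 ⇒ B = \frac{3}{4}.
So s(n) = \left(\frac{3 n}{4} + 1\right) \cdot (4)^n.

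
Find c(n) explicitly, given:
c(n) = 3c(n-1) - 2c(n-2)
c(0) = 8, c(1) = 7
Characteristic equation: x² - 3x + 2 = 0, which factors as (x - (1))(x - (2)) = 0.
Roots r₁ = 1, r₂ = 2 (distinct).
General solution: c(n) = A·(1)^n + B·(2)^n.
From c(0) = 8: A + B = 8.
From c(1) = 7: A + 2B = 7.
Solving: A = 9, B = -1.
So c(n) = 9 - 2^{n}.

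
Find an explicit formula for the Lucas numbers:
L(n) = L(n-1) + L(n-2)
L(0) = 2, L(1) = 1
This is the Lucas sequence.
Characteristic equation: x² - x - 1 = 0; roots r₁ = \frac{1}{2} + \frac{\sqrt{5}}{2}, r₂ = \frac{1}{2} - \frac{\sqrt{5}}{2}.
General: L(n) = A·r₁^n + B·r₂^n. Solving with L(0)=2, L(1)=1 gives A = 1, B = 1.
So L(n) = 2^{- n} \left(\left(1 - \sqrt{5}\right)^{n} + \left(1 + \sqrt{5}\right)^{n}\right).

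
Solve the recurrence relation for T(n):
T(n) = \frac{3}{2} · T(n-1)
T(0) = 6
Pure geometric recurrence with ratio \frac{3}{2}.
By induction T(n) = T(0) · (\frac{3}{2})^n = 6 \left(\frac{3}{2}\right)^{n}.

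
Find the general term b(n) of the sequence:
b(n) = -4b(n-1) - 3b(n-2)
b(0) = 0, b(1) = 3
Characteristic equation: x² + 4x + 3 = 0, which factors as (x - (-1))(x - (-3)) = 0.
Roots r₁ = -1, r₂ = -3 (distinct).
General solution: b(n) = A·(-1)^n + B·(-3)^n.
From b(0) = 0: A + B = 0.
From b(1) = 3: -A - 3B = 3.
Solving: A = \frac{3}{2}, B = - \frac{3}{2}.
So b(n) = \frac{3 \left(-1\right)^{n}}{2} - \frac{3 \left(-3\right)^{n}}{2}.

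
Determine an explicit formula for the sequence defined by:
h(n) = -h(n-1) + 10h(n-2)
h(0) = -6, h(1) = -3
Characteristic equation: x² + x - 10 = 0.
Discriminant Δ = (-1)² + 4·(10) = 41.
Roots r₁,₂ = (-1 ± √41)/2, so r₁ = - \frac{1}{2} + \frac{\sqrt{41}}{2}, r₂ = - \frac{\sqrt{41}}{2} - \frac{1}{2}.
General solution: h(n) = A·r₁^n + B·r₂^n.
From the initial conditions, A + B = -6 and r₁A + r₂B = -3.
Since r₁ - r₂ = √41: A = (-3 - (-6)r₂)/√41 = -3 - \frac{6 \sqrt{41}}{41}, and B = -6 - A = -3 + \frac{6 \sqrt{41}}{41}.
So h(n) = \left(-3 - \frac{6 \sqrt{41}}{41}\right)\left(- \frac{1}{2} + \frac{\sqrt{41}}{2}\right)^n + \left(-3 + \frac{6 \sqrt{41}}{41}\right)\left(- \frac{\sqrt{41}}{2} - \frac{1}{2}\right)^n.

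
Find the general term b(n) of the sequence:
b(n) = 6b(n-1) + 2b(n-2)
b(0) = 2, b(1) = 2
Characteristic equation: x² - 6x - 2 = 0.
Discriminant Δ = (6)² + 4·(2) = 44.
Roots r₁,₂ = (6 ± √44)/2, so r₁ = 3 + \sqrt{11}, r₂ = 3 - \sqrt{11}.
General solution: b(n) = A·r₁^n + B·r₂^n.
From the initial conditions, A + B = 2 and r₁A + r₂B = 2.
Since r₁ - r₂ = √44: A = (2 - (2)r₂)/√44 = 1 - \frac{2 \sqrt{11}}{11}, and B = 2 - A = \frac{2 \sqrt{11}}{11} + 1.
So b(n) = \left(1 - \frac{2 \sqrt{11}}{11}\right)\left(3 + \sqrt{11}\right)^n + \left(\frac{2 \sqrt{11}}{11} + 1\right)\left(3 - \sqrt{11}\right)^n.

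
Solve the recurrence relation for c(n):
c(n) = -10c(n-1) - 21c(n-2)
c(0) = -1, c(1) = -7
Characteristic equation: x² + 10x + 21 = 0, which factors as (x - (-3))(x - (-7)) = 0.
Roots r₁ = -3, r₂ = -7 (distinct).
General solution: c(n) = A·(-3)^n + B·(-7)^n.
From c(0) = -1: A + B = -1.
From c(1) = -7: -3A - 7B = -7.
Solving: A = - \frac{7}{2}, B = \frac{5}{2}.
So c(n) = - \frac{7 \left(-3\right)^{n}}{2} + \frac{5 \left(-7\right)^{n}}{2}.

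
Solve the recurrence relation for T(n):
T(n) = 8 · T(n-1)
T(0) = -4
Pure geometric recurrence with ratio 8.
By induction T(n) = T(0) · (8)^n = - 4 \cdot 8^{n}.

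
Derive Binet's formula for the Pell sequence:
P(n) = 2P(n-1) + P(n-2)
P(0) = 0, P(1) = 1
This is the Pell sequence.
Characteristic equation: x² - 2x - 1 = 0; roots r₁ = 1 + \sqrt{2}, r₂ = 1 - \sqrt{2}.
General: P(n) = A·r₁^n + B·r₂^n. Solving with P(0)=0, P(1)=1 gives A = \frac{\sqrt{2}}{4}, B = - \frac{\sqrt{2}}{4}.
So P(n) = \frac{\sqrt{2} \left(- \left(1 - \sqrt{2}\right)^{n} + \left(1 + \sqrt{2}\right)^{n}\right)}{4}.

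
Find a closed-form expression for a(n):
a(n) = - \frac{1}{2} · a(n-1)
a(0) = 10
Pure geometric recurrence with ratio - \frac{1}{2}.
By induction a(n) = a(0) · (- \frac{1}{2})^n = 10 \left(- \frac{1}{2}\right)^{n}.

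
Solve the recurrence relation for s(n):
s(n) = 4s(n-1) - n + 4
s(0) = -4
First-order linear with linear forcing.
Homogeneous solution: s_h(n) = A·(4)^n.
Try particular s_p(n) = pn + q. Substituting:
  pn + q = 4(p(n-1) + q) - n + 4.
Matching the n-coefficient: p = 4p - 1 ⇒ p = \frac{1}{3}.
Matching constants: q = -4p + 4q + 4 ⇒ q = - \frac{8}{9}.
General: s(n) = A·(4)^n + \frac{n}{3} - \frac{8}{9}.
Apply s(0) = -4: A - \frac{8}{9} = -4 ⇒ A = - \frac{28}{9}.
So s(n) = - \frac{28 \cdot 4^{n}}{9} + \frac{n}{3} - \frac{8}{9}.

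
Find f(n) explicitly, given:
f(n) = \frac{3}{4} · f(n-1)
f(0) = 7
Pure geometric recurrence with ratio \frac{3}{4}.
By induction f(n) = f(0) · (\frac{3}{4})^n = 7 \left(\frac{3}{4}\right)^{n}.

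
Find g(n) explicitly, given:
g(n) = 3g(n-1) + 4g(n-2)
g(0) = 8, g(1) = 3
Characteristic equation: x² - 3x - 4 = 0, which factors as (x - (-1))(x - (4)) = 0.
Roots r₁ = -1, r₂ = 4 (distinct).
General solution: g(n) = A·(-1)^n + B·(4)^n.
From g(0) = 8: A + B = 8.
From g(1) = 3: -A + 4B = 3.
Solving: A = \frac{29}{5}, B = \frac{11}{5}.
So g(n) = \frac{29 \left(-1\right)^{n}}{5} + \frac{11 \cdot 4^{n}}{5}.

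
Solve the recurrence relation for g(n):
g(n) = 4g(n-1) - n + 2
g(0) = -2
First-order linear with linear forcing.
Homogeneous solution: g_h(n) = A·(4)^n.
Try particular g_p(n) = pn + q. Substituting:
  pn + q = 4(p(n-1) + q) - n + 2.
Matching the n-coefficient: p = 4p - 1 ⇒ p = \frac{1}{3}.
Matching constants: q = -4p + 4q + 2 ⇒ q = - \frac{2}{9}.
General: g(n) = A·(4)^n + \frac{n}{3} - \frac{2}{9}.
Apply g(0) = -2: A - \frac{2}{9} = -2 ⇒ A = - \frac{16}{9}.
So g(n) = - \frac{16 \cdot 4^{n}}{9} + \frac{n}{3} - \frac{2}{9}.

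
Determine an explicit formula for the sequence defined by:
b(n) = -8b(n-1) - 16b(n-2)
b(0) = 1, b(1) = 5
Characteristic equation: x² + 8x + 16 = 0, which is (x - (-4))².
Repeated root r = -4.
General solution: b(n) = (A + Bn)·(-4)^n.
From b(0) = 1: A = 1.
From b(1) = 5: (A + B)·(-4) = 5 ⇒ B = - \frac{9}{4}.
So b(n) = \left(1 - \frac{9 n}{4}\right) \cdot (-4)^n.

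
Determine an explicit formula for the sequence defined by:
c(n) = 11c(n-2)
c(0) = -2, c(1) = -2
Characteristic equation: x² - 11 = 0.
Discriminant Δ = (0)² + 4·(11) = 44.
Roots r₁,₂ = (0 ± √44)/2, so r₁ = \sqrt{11}, r₂ = - \sqrt{11}.
General solution: c(n) = A·r₁^n + B·r₂^n.
From the initial conditions, A + B = -2 and r₁A + r₂B = -2.
Since r₁ - r₂ = √44: A = (-2 - (-2)r₂)/√44 = -1 - \frac{\sqrt{11}}{11}, and B = -2 - A = -1 + \frac{\sqrt{11}}{11}.
So c(n) = \left(-1 - \frac{\sqrt{11}}{11}\right)\left(\sqrt{11}\right)^n + \left(-1 + \frac{\sqrt{11}}{11}\right)\left(- \sqrt{11}\right)^n.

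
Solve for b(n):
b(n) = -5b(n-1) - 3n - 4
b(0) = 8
First-order linear with linear forcing.
Homogeneous solution: b_h(n) = A·(-5)^n.
Try particular b_p(n) = pn + q. Substituting:
  pn + q = -5(p(n-1) + q) - 3n - 4.
Matching the n-coefficient: p = -5p - 3 ⇒ p = - \frac{1}{2}.
Matching constants: q = 5p - 5q - 4 ⇒ q = - \frac{13}{12}.
General: b(n) = A·(-5)^n - \frac{n}{2} - \frac{13}{12}.
Apply b(0) = 8: A - \frac{13}{12} = 8 ⇒ A = \frac{109}{12}.
So b(n) = \frac{109 \left(-5\right)^{n}}{12} - \frac{n}{2} - \frac{13}{12}.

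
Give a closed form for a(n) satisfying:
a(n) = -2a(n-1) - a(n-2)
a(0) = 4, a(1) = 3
Characteristic equation: x² + 2x + 1 = 0, which is (x - (-1))².
Repeated root r = -1.
General solution: a(n) = (A + Bn)·(-1)^n.
From a(0) = 4: A = 4.
From a(1) = 3: (A + B)·(-1) = 3 ⇒ B = -7.
So a(n) = \left(4 - 7 n\right) \cdot (-1)^n.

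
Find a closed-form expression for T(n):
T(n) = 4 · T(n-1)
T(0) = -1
Pure geometric recurrence with ratio 4.
By induction T(n) = T(0) · (4)^n = - 4^{n}.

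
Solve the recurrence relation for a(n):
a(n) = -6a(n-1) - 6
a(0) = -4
First-order linear non-homogeneous.
Homogeneous solution: a_h(n) = A·(-6)^n.
Try constant particular solution a_p = K: K = -6K - 6 ⇒ K = - \frac{6}{7}.
General: a(n) = A·(-6)^n - \frac{6}{7}.
Apply a(0) = -4: A - \frac{6}{7} = -4 ⇒ A = - \frac{22}{7}.
So a(n) = - \frac{22 \left(-6\right)^{n}}{7} - \frac{6}{7}.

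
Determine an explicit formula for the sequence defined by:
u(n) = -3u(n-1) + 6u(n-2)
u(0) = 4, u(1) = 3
Characteristic equation: x² + 3x - 6 = 0.
Discriminant Δ = (-3)² + 4·(6) = 33.
Roots r₁,₂ = (-3 ± √33)/2, so r₁ = - \frac{3}{2} + \frac{\sqrt{33}}{2}, r₂ = - \frac{\sqrt{33}}{2} - \frac{3}{2}.
General solution: u(n) = A·r₁^n + B·r₂^n.
From the initial conditions, A + B = 4 and r₁A + r₂B = 3.
Since r₁ - r₂ = √33: A = (3 - (4)r₂)/√33 = \frac{3 \sqrt{33}}{11} + 2, and B = 4 - A = 2 - \frac{3 \sqrt{33}}{11}.
So u(n) = \left(\frac{3 \sqrt{33}}{11} + 2\right)\left(- \frac{3}{2} + \frac{\sqrt{33}}{2}\right)^n + \left(2 - \frac{3 \sqrt{33}}{11}\right)\left(- \frac{\sqrt{33}}{2} - \frac{3}{2}\right)^n.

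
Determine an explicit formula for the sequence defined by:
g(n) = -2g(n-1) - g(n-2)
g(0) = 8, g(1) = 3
Characteristic equation: x² + 2x + 1 = 0, which is (x - (-1))².
Repeated root r = -1.
General solution: g(n) = (A + Bn)·(-1)^n.
From g(0) = 8: A = 8.
From g(1) = 3: (A + B)·(-1) = 3 ⇒ B = -11.
So g(n) = \left(8 - 11 n\right) \cdot (-1)^n.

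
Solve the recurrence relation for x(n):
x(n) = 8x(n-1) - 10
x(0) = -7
First-order linear non-homogeneous.
Homogeneous solution: x_h(n) = A·(8)^n.
Try constant particular solution x_p = K: K = 8K - 10 ⇒ K = \frac{10}{7}.
General: x(n) = A·(8)^n + \frac{10}{7}.
Apply x(0) = -7: A + \frac{10}{7} = -7 ⇒ A = - \frac{59}{7}.
So x(n) = \frac{10}{7} - \frac{59 \cdot 8^{n}}{7}.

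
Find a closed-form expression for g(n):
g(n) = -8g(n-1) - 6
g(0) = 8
First-order linear non-homogeneous.
Homogeneous solution: g_h(n) = A·(-8)^n.
Try constant particular solution g_p = K: K = -8K - 6 ⇒ K = - \frac{2}{3}.
General: g(n) = A·(-8)^n - \frac{2}{3}.
Apply g(0) = 8: A - \frac{2}{3} = 8 ⇒ A = \frac{26}{3}.
So g(n) = \frac{26 \left(-8\right)^{n}}{3} - \frac{2}{3}.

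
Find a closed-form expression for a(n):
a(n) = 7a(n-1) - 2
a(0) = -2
First-order linear non-homogeneous.
Homogeneous solution: a_h(n) = A·(7)^n.
Try constant particular solution a_p = K: K = 7K - 2 ⇒ K = \frac{1}{3}.
General: a(n) = A·(7)^n + \frac{1}{3}.
Apply a(0) = -2: A + \frac{1}{3} = -2 ⇒ A = - \frac{7}{3}.
So a(n) = \frac{1}{3} - \frac{7 \cdot 7^{n}}{3}.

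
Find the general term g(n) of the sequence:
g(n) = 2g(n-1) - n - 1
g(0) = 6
First-order linear with linear forcing.
Homogeneous solution: g_h(n) = A·(2)^n.
Try particular g_p(n) = pn + q. Substituting:
  pn + q = 2(p(n-1) + q) - n - 1.
Matching the n-coefficient: p = 2p - 1 ⇒ p = 1.
Matching constants: q = -2p + 2q - 1 ⇒ q = 3.
General: g(n) = A·(2)^n + n + 3.
Apply g(0) = 6: A + 3 = 6 ⇒ A = 3.
So g(n) = 3 \cdot 2^{n} + n + 3.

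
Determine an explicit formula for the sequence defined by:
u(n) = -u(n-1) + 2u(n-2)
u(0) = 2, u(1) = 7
Characteristic equation: x² + x - 2 = 0, which factors as (x - (-2))(x - (1)) = 0.
Roots r₁ = -2, r₂ = 1 (distinct).
General solution: u(n) = A·(-2)^n + B·(1)^n.
From u(0) = 2: A + B = 2.
From u(1) = 7: -2A + B = 7.
Solving: A = - \frac{5}{3}, B = \frac{11}{3}.
So u(n) = \frac{11}{3} - \frac{5 \left(-2\right)^{n}}{3}.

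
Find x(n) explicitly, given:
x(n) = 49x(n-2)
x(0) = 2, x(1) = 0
Characteristic equation: x² - 49 = 0, which factors as (x - (7))(x - (-7)) = 0.
Roots r₁ = 7, r₂ = -7 (distinct).
General solution: x(n) = A·(7)^n + B·(-7)^n.
From x(0) = 2: A + B = 2.
From x(1) = 0: 7A - 7B = 0.
Solving: A = 1, B = 1.
So x(n) = \left(-7\right)^{n} + 7^{n}.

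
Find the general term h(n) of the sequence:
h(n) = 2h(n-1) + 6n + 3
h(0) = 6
First-order linear with linear forcing.
Homogeneous solution: h_h(n) = A·(2)^n.
Try particular h_p(n) = pn + q. Substituting:
  pn + q = 2(p(n-1) + q) + 6n + 3.
Matching the n-coefficient: p = 2p + 6 ⇒ p = -6.
Matching constants: q = -2p + 2q + 3 ⇒ q = -15.
General: h(n) = A·(2)^n - 6 n - 15.
Apply h(0) = 6: A - 15 = 6 ⇒ A = 21.
So h(n) = 21 \cdot 2^{n} - 6 n - 15.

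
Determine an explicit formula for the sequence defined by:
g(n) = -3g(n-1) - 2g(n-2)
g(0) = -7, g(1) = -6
Characteristic equation: x² + 3x + 2 = 0, which factors as (x - (-1))(x - (-2)) = 0.
Roots r₁ = -1, r₂ = -2 (distinct).
General solution: g(n) = A·(-1)^n + B·(-2)^n.
From g(0) = -7: A + B = -7.
From g(1) = -6: -A - 2B = -6.
Solving: A = -20, B = 13.
So g(n) = - 20 \left(-1\right)^{n} + 13 \left(-2\right)^{n}.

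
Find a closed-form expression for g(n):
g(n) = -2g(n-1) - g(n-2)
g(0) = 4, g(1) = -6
Characteristic equation: x² + 2x + 1 = 0, which is (x - (-1))².
Repeated root r = -1.
General solution: g(n) = (A + Bn)·(-1)^n.
From g(0) = 4: A = 4.
From g(1) = -6: (A + B)·(-1) = -6 ⇒ B = 2.
So g(n) = \left(2 n + 4\right) \cdot (-1)^n.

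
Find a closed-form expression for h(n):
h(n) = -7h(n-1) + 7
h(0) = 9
First-order linear non-homogeneous.
Homogeneous solution: h_h(n) = A·(-7)^n.
Try constant particular solution h_p = K: K = -7K + 7 ⇒ K = \frac{7}{8}.
General: h(n) = A·(-7)^n + \frac{7}{8}.
Apply h(0) = 9: A + \frac{7}{8} = 9 ⇒ A = \frac{65}{8}.
So h(n) = \frac{65 \left(-7\right)^{n}}{8} + \frac{7}{8}.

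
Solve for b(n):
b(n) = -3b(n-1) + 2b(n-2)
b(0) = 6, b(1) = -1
Characteristic equation: x² + 3x - 2 = 0.
Discriminant Δ = (-3)² + 4·(2) = 17.
Roots r₁,₂ = (-3 ± √17)/2, so r₁ = - \frac{3}{2} + \frac{\sqrt{17}}{2}, r₂ = - \frac{\sqrt{17}}{2} - \frac{3}{2}.
General solution: b(n) = A·r₁^n + B·r₂^n.
From the initial conditions, A + B = 6 and r₁A + r₂B = -1.
Since r₁ - r₂ = √17: A = (-1 - (6)r₂)/√17 = \frac{8 \sqrt{17}}{17} + 3, and B = 6 - A = 3 - \frac{8 \sqrt{17}}{17}.
So b(n) = \left(\frac{8 \sqrt{17}}{17} + 3\right)\left(- \frac{3}{2} + \frac{\sqrt{17}}{2}\right)^n + \left(3 - \frac{8 \sqrt{17}}{17}\right)\left(- \frac{\sqrt{17}}{2} - \frac{3}{2}\right)^n.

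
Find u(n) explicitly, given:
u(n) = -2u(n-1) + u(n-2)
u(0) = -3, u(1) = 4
Characteristic equation: x² + 2x - 1 = 0.
Discriminant Δ = (-2)² + 4·(1) = 8.
Roots r₁,₂ = (-2 ± √8)/2, so r₁ = -1 + \sqrt{2}, r₂ = - \sqrt{2} - 1.
General solution: u(n) = A·r₁^n + B·r₂^n.
From the initial conditions, A + B = -3 and r₁A + r₂B = 4.
Since r₁ - r₂ = √8: A = (4 - (-3)r₂)/√8 = - \frac{3}{2} + \frac{\sqrt{2}}{4}, and B = -3 - A = - \frac{3}{2} - \frac{\sqrt{2}}{4}.
So u(n) = \left(- \frac{3}{2} + \frac{\sqrt{2}}{4}\right)\left(-1 + \sqrt{2}\right)^n + \left(- \frac{3}{2} - \frac{\sqrt{2}}{4}\right)\left(- \sqrt{2} - 1\right)^n.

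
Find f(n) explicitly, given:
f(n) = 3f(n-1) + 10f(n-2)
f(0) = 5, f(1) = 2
Characteristic equation: x² - 3x - 10 = 0, which factors as (x - (-2))(x - (5)) = 0.
Roots r₁ = -2, r₂ = 5 (distinct).
General solution: f(n) = A·(-2)^n + B·(5)^n.
From f(0) = 5: A + B = 5.
From f(1) = 2: -2A + 5B = 2.
Solving: A = \frac{23}{7}, B = \frac{12}{7}.
So f(n) = \frac{23 \left(-2\right)^{n}}{7} + \frac{12 \cdot 5^{n}}{7}.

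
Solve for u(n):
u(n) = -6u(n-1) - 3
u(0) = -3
First-order linear non-homogeneous.
Homogeneous solution: u_h(n) = A·(-6)^n.
Try constant particular solution u_p = K: K = -6K - 3 ⇒ K = - \frac{3}{7}.
General: u(n) = A·(-6)^n - \frac{3}{7}.
Apply u(0) = -3: A - \frac{3}{7} = -3 ⇒ A = - \frac{18}{7}.
So u(n) = - \frac{18 \left(-6\right)^{n}}{7} - \frac{3}{7}.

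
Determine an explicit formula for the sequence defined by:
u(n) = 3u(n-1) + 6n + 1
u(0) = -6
First-order linear with linear forcing.
Homogeneous solution: u_h(n) = A·(3)^n.
Try particular u_p(n) = pn + q. Substituting:
  pn + q = 3(p(n-1) + q) + 6n + 1.
Matching the n-coefficient: p = 3p + 6 ⇒ p = -3.
Matching constants: q = -3p + 3q + 1 ⇒ q = -5.
General: u(n) = A·(3)^n - 3 n - 5.
Apply u(0) = -6: A - 5 = -6 ⇒ A = -1.
So u(n) = - 3^{n} - 3 n - 5.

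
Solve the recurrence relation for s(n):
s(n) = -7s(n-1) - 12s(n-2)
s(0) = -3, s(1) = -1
Characteristic equation: x² + 7x + 12 = 0, which factors as (x - (-3))(x - (-4)) = 0.
Roots r₁ = -3, r₂ = -4 (distinct).
General solution: s(n) = A·(-3)^n + B·(-4)^n.
From s(0) = -3: A + B = -3.
From s(1) = -1: -3A - 4B = -1.
Solving: A = -13, B = 10.
So s(n) = - 13 \left(-3\right)^{n} + 10 \left(-4\right)^{n}.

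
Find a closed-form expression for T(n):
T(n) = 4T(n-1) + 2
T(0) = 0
First-order linear non-homogeneous.
Homogeneous solution: T_h(n) = A·(4)^n.
Try constant particular solution T_p = K: K = 4K + 2 ⇒ K = - \frac{2}{3}.
General: T(n) = A·(4)^n - \frac{2}{3}.
Apply T(0) = 0: A - \frac{2}{3} = 0 ⇒ A = \frac{2}{3}.
So T(n) = \frac{2 \cdot 4^{n}}{3} - \frac{2}{3}.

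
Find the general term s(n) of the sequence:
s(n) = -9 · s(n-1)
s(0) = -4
Pure geometric recurrence with ratio -9.
By induction s(n) = s(0) · (-9)^n = - 4 \left(-9\right)^{n}.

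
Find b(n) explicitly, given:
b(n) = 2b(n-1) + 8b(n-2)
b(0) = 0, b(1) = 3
Characteristic equation: x² - 2x - 8 = 0, which factors as (x - (-2))(x - (4)) = 0.
Roots r₁ = -2, r₂ = 4 (distinct).
General solution: b(n) = A·(-2)^n + B·(4)^n.
From b(0) = 0: A + B = 0.
From b(1) = 3: -2A + 4B = 3.
Solving: A = - \frac{1}{2}, B = \frac{1}{2}.
So b(n) = - \frac{\left(-2\right)^{n}}{2} + \frac{4^{n}}{2}.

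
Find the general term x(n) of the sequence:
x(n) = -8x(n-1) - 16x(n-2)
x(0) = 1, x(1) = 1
Characteristic equation: x² + 8x + 16 = 0, which is (x - (-4))².
Repeated root r = -4.
General solution: x(n) = (A + Bn)·(-4)^n.
From x(0) = 1: A = 1.
From x(1) = 1: (A + B)·(-4) = 1 ⇒ B = - \frac{5}{4}.
So x(n) = \left(1 - \frac{5 n}{4}\right) \cdot (-4)^n.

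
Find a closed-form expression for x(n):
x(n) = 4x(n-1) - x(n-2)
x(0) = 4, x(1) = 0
Characteristic equation: x² - 4x + 1 = 0.
Discriminant Δ = (4)² + 4·(-1) = 12.
Roots r₁,₂ = (4 ± √12)/2, so r₁ = \sqrt{3} + 2, r₂ = 2 - \sqrt{3}.
General solution: x(n) = A·r₁^n + B·r₂^n.
From the initial conditions, A + B = 4 and r₁A + r₂B = 0.
Since r₁ - r₂ = √12: A = (0 - (4)r₂)/√12 = 2 - \frac{4 \sqrt{3}}{3}, and B = 4 - A = 2 + \frac{4 \sqrt{3}}{3}.
So x(n) = \left(2 - \frac{4 \sqrt{3}}{3}\right)\left(\sqrt{3} + 2\right)^n + \left(2 + \frac{4 \sqrt{3}}{3}\right)\left(2 - \sqrt{3}\right)^n.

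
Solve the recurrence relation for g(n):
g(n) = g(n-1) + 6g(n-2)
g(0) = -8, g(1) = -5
Characteristic equation: x² - x - 6 = 0, which factors as (x - (-2))(x - (3)) = 0.
Roots r₁ = -2, r₂ = 3 (distinct).
General solution: g(n) = A·(-2)^n + B·(3)^n.
From g(0) = -8: A + B = -8.
From g(1) = -5: -2A + 3B = -5.
Solving: A = - \frac{19}{5}, B = - \frac{21}{5}.
So g(n) = - \frac{19 \left(-2\right)^{n}}{5} - \frac{21 \cdot 3^{n}}{5}.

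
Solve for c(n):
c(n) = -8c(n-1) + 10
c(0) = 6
First-order linear non-homogeneous.
Homogeneous solution: c_h(n) = A·(-8)^n.
Try constant particular solution c_p = K: K = -8K + 10 ⇒ K = \frac{10}{9}.
General: c(n) = A·(-8)^n + \frac{10}{9}.
Apply c(0) = 6: A + \frac{10}{9} = 6 ⇒ A = \frac{44}{9}.
So c(n) = \frac{44 \left(-8\right)^{n}}{9} + \frac{10}{9}.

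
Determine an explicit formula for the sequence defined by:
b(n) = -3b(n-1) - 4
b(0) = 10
First-order linear non-homogeneous.
Homogeneous solution: b_h(n) = A·(-3)^n.
Try constant particular solution b_p = K: K = -3K - 4 ⇒ K = -1.
General: b(n) = A·(-3)^n - 1.
Apply b(0) = 10: A - 1 = 10 ⇒ A = 11.
So b(n) = 11 \left(-3\right)^{n} - 1.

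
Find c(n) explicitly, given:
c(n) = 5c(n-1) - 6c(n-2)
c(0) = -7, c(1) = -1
Characteristic equation: x² - 5x + 6 = 0, which factors as (x - (2))(x - (3)) = 0.
Roots r₁ = 2, r₂ = 3 (distinct).
General solution: c(n) = A·(2)^n + B·(3)^n.
From c(0) = -7: A + B = -7.
From c(1) = -1: 2A + 3B = -1.
Solving: A = -20, B = 13.
So c(n) = - 20 \cdot 2^{n} + 13 \cdot 3^{n}.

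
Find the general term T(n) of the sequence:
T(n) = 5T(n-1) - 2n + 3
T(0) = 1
First-order linear with linear forcing.
Homogeneous solution: T_h(n) = A·(5)^n.
Try particular T_p(n) = pn + q. Substituting:
  pn + q = 5(p(n-1) + q) - 2n + 3.
Matching the n-coefficient: p = 5p - 2 ⇒ p = \frac{1}{2}.
Matching constants: q = -5p + 5q + 3 ⇒ q = - \frac{1}{8}.
General: T(n) = A·(5)^n + \frac{n}{2} - \frac{1}{8}.
Apply T(0) = 1: A - \frac{1}{8} = 1 ⇒ A = \frac{9}{8}.
So T(n) = \frac{9 \cdot 5^{n}}{8} + \frac{n}{2} - \frac{1}{8}.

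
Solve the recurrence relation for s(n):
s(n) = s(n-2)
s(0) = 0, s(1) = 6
Characteristic equation: x² - 1 = 0, which factors as (x - (1))(x - (-1)) = 0.
Roots r₁ = 1, r₂ = -1 (distinct).
General solution: s(n) = A·(1)^n + B·(-1)^n.
From s(0) = 0: A + B = 0.
From s(1) = 6: A - B = 6.
Solving: A = 3, B = -3.
So s(n) = 3 - 3 \left(-1\right)^{n}.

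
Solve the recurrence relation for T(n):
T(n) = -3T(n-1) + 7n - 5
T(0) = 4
First-order linear with linear forcing.
Homogeneous solution: T_h(n) = A·(-3)^n.
Try particular T_p(n) = pn + q. Substituting:
  pn + q = -3(p(n-1) + q) + 7n - 5.
Matching the n-coefficient: p = -3p + 7 ⇒ p = \frac{7}{4}.
Matching constants: q = 3p - 3q - 5 ⇒ q = \frac{1}{16}.
General: T(n) = A·(-3)^n + \frac{7 n}{4} + \frac{1}{16}.
Apply T(0) = 4: A + \frac{1}{16} = 4 ⇒ A = \frac{63}{16}.
So T(n) = \frac{63 \left(-3\right)^{n}}{16} + \frac{7 n}{4} + \frac{1}{16}.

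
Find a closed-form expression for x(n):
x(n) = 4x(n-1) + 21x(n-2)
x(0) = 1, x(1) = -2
Characteristic equation: x² - 4x - 21 = 0, which factors as (x - (-3))(x - (7)) = 0.
Roots r₁ = -3, r₂ = 7 (distinct).
General solution: x(n) = A·(-3)^n + B·(7)^n.
From x(0) = 1: A + B = 1.
From x(1) = -2: -3A + 7B = -2.
Solving: A = \frac{9}{10}, B = \frac{1}{10}.
So x(n) = \frac{9 \left(-3\right)^{n}}{10} + \frac{7^{n}}{10}.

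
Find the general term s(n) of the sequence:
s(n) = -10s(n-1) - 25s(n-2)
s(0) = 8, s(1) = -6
Characteristic equation: x² + 10x + 25 = 0, which is (x - (-5))².
Repeated root r = -5.
General solution: s(n) = (A + Bn)·(-5)^n.
From s(0) = 8: A = 8.
From s(1) = -6: (A + B)·(-5) = -6 ⇒ B = - \frac{34}{5}.
So s(n) = \left(8 - \frac{34 n}{5}\right) \cdot (-5)^n.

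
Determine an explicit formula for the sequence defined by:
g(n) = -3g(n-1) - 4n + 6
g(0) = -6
First-order linear with linear forcing.
Homogeneous solution: g_h(n) = A·(-3)^n.
Try particular g_p(n) = pn + q. Substituting:
  pn + q = -3(p(n-1) + q) - 4n + 6.
Matching the n-coefficient: p = -3p - 4 ⇒ p = -1.
Matching constants: q = 3p - 3q + 6 ⇒ q = \frac{3}{4}.
General: g(n) = A·(-3)^n - n + \frac{3}{4}.
Apply g(0) = -6: A + \frac{3}{4} = -6 ⇒ A = - \frac{27}{4}.
So g(n) = - \frac{27 \left(-3\right)^{n}}{4} - n + \frac{3}{4}.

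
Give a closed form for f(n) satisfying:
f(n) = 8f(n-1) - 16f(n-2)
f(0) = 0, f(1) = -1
Characteristic equation: x² - 8x + 16 = 0, which is (x - (4))².
Repeated root r = 4.
General solution: f(n) = (A + Bn)·(4)^n.
From f(0) = 0: A = 0.
From f(1) = -1: (A + B)·(4) = -1 ⇒ B = - \frac{1}{4}.
So f(n) = \left(- \frac{n}{4}\right) \cdot (4)^n.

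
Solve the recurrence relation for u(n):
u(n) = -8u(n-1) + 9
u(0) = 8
First-order linear non-homogeneous.
Homogeneous solution: u_h(n) = A·(-8)^n.
Try constant particular solution u_p = K: K = -8K + 9 ⇒ K = 1.
General: u(n) = A·(-8)^n + 1.
Apply u(0) = 8: A + 1 = 8 ⇒ A = 7.
So u(n) = 7 \left(-8\right)^{n} + 1.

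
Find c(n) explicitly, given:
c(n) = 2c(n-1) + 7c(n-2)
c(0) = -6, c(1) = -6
Characteristic equation: x² - 2x - 7 = 0.
Discriminant Δ = (2)² + 4·(7) = 32.
Roots r₁,₂ = (2 ± √32)/2, so r₁ = 1 + 2 \sqrt{2}, r₂ = 1 - 2 \sqrt{2}.
General solution: c(n) = A·r₁^n + B·r₂^n.
From the initial conditions, A + B = -6 and r₁A + r₂B = -6.
Since r₁ - r₂ = √32: A = (-6 - (-6)r₂)/√32 = -3, and B = -6 - A = -3.
So c(n) = \left(-3\right)\left(1 + 2 \sqrt{2}\right)^n + \left(-3\right)\left(1 - 2 \sqrt{2}\right)^n.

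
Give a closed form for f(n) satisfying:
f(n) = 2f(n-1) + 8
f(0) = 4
First-order linear non-homogeneous.
Homogeneous solution: f_h(n) = A·(2)^n.
Try constant particular solution f_p = K: K = 2K + 8 ⇒ K = -8.
General: f(n) = A·(2)^n - 8.
Apply f(0) = 4: A - 8 = 4 ⇒ A = 12.
So f(n) = 12 \cdot 2^{n} - 8.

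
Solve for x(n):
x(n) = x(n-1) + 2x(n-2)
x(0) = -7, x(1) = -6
Characteristic equation: x² - x - 2 = 0, which factors as (x - (-1))(x - (2)) = 0.
Roots r₁ = -1, r₂ = 2 (distinct).
General solution: x(n) = A·(-1)^n + B·(2)^n.
From x(0) = -7: A + B = -7.
From x(1) = -6: -A + 2B = -6.
Solving: A = - \frac{8}{3}, B = - \frac{13}{3}.
So x(n) = - \frac{8 \left(-1\right)^{n}}{3} - \frac{13 \cdot 2^{n}}{3}.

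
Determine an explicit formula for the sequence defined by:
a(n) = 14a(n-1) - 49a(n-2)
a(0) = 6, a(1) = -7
Characteristic equation: x² - 14x + 49 = 0, which is (x - (7))².
Repeated root r = 7.
General solution: a(n) = (A + Bn)·(7)^n.
From a(0) = 6: A = 6.
From a(1) = -7: (A + B)·(7) = -7 ⇒ B = -7.
So a(n) = \left(6 - 7 n\right) \cdot (7)^n.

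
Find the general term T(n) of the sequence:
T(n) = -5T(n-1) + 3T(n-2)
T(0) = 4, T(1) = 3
Characteristic equation: x² + 5x - 3 = 0.
Discriminant Δ = (-5)² + 4·(3) = 37.
Roots r₁,₂ = (-5 ± √37)/2, so r₁ = - \frac{5}{2} + \frac{\sqrt{37}}{2}, r₂ = - \frac{\sqrt{37}}{2} - \frac{5}{2}.
General solution: T(n) = A·r₁^n + B·r₂^n.
From the initial conditions, A + B = 4 and r₁A + r₂B = 3.
Since r₁ - r₂ = √37: A = (3 - (4)r₂)/√37 = 2 + \frac{13 \sqrt{37}}{37}, and B = 4 - A = 2 - \frac{13 \sqrt{37}}{37}.
So T(n) = \left(2 + \frac{13 \sqrt{37}}{37}\right)\left(- \frac{5}{2} + \frac{\sqrt{37}}{2}\right)^n + \left(2 - \frac{13 \sqrt{37}}{37}\right)\left(- \frac{\sqrt{37}}{2} - \frac{5}{2}\right)^n.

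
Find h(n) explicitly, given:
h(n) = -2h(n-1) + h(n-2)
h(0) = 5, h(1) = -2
Characteristic equation: x² + 2x - 1 = 0.
Discriminant Δ = (-2)² + 4·(1) = 8.
Roots r₁,₂ = (-2 ± √8)/2, so r₁ = -1 + \sqrt{2}, r₂ = - \sqrt{2} - 1.
General solution: h(n) = A·r₁^n + B·r₂^n.
From the initial conditions, A + B = 5 and r₁A + r₂B = -2.
Since r₁ - r₂ = √8: A = (-2 - (5)r₂)/√8 = \frac{3 \sqrt{2}}{4} + \frac{5}{2}, and B = 5 - A = \frac{5}{2} - \frac{3 \sqrt{2}}{4}.
So h(n) = \left(\frac{3 \sqrt{2}}{4} + \frac{5}{2}\right)\left(-1 + \sqrt{2}\right)^n + \left(\frac{5}{2} - \frac{3 \sqrt{2}}{4}\right)\left(- \sqrt{2} - 1\right)^n.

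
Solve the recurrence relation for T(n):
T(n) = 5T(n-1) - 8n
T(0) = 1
First-order linear with linear forcing.
Homogeneous solution: T_h(n) = A·(5)^n.
Try particular T_p(n) = pn + q. Substituting:
  pn + q = 5(p(n-1) + q) - 8n.
Matching the n-coefficient: p = 5p - 8 ⇒ p = 2.
Matching constants: q = -5p + 5q ⇒ q = \frac{5}{2}.
General: T(n) = A·(5)^n + 2 n + \frac{5}{2}.
Apply T(0) = 1: A + \frac{5}{2} = 1 ⇒ A = - \frac{3}{2}.
So T(n) = - \frac{3 \cdot 5^{n}}{2} + 2 n + \frac{5}{2}.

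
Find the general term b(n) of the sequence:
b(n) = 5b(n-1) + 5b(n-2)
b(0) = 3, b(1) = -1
Characteristic equation: x² - 5x - 5 = 0.
Discriminant Δ = (5)² + 4·(5) = 45.
Roots r₁,₂ = (5 ± √45)/2, so r₁ = \frac{5}{2} + \frac{3 \sqrt{5}}{2}, r₂ = \frac{5}{2} - \frac{3 \sqrt{5}}{2}.
General solution: b(n) = A·r₁^n + B·r₂^n.
From the initial conditions, A + B = 3 and r₁A + r₂B = -1.
Since r₁ - r₂ = √45: A = (-1 - (3)r₂)/√45 = \frac{3}{2} - \frac{17 \sqrt{5}}{30}, and B = 3 - A = \frac{17 \sqrt{5}}{30} + \frac{3}{2}.
So b(n) = \left(\frac{3}{2} - \frac{17 \sqrt{5}}{30}\right)\left(\frac{5}{2} + \frac{3 \sqrt{5}}{2}\right)^n + \left(\frac{17 \sqrt{5}}{30} + \frac{3}{2}\right)\left(\frac{5}{2} - \frac{3 \sqrt{5}}{2}\right)^n.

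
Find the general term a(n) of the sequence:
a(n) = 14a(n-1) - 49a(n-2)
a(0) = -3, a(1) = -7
Characteristic equation: x² - 14x + 49 = 0, which is (x - (7))².
Repeated root r = 7.
General solution: a(n) = (A + Bn)·(7)^n.
From a(0) = -3: A = -3.
From a(1) = -7: (A + B)·(7) = -7 ⇒ B = 2.
So a(n) = \left(2 n - 3\right) \cdot (7)^n.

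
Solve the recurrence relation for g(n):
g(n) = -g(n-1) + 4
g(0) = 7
First-order linear non-homogeneous.
Homogeneous solution: g_h(n) = A·(-1)^n.
Try constant particular solution g_p = K: K = -K + 4 ⇒ K = 2.
General: g(n) = A·(-1)^n + 2.
Apply g(0) = 7: A + 2 = 7 ⇒ A = 5.
So g(n) = 5 \left(-1\right)^{n} + 2.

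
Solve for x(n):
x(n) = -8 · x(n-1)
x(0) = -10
Pure geometric recurrence with ratio -8.
By induction x(n) = x(0) · (-8)^n = - 10 \left(-8\right)^{n}.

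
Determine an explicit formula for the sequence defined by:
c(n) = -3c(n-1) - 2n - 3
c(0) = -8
First-order linear with linear forcing.
Homogeneous solution: c_h(n) = A·(-3)^n.
Try particular c_p(n) = pn + q. Substituting:
  pn + q = -3(p(n-1) + q) - 2n - 3.
Matching the n-coefficient: p = -3p - 2 ⇒ p = - \frac{1}{2}.
Matching constants: q = 3p - 3q - 3 ⇒ q = - \frac{9}{8}.
General: c(n) = A·(-3)^n - \frac{n}{2} - \frac{9}{8}.
Apply c(0) = -8: A - \frac{9}{8} = -8 ⇒ A = - \frac{55}{8}.
So c(n) = - \frac{55 \left(-3\right)^{n}}{8} - \frac{n}{2} - \frac{9}{8}.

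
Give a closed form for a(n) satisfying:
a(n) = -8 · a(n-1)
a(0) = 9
Pure geometric recurrence with ratio -8.
By induction a(n) = a(0) · (-8)^n = 9 \left(-8\right)^{n}.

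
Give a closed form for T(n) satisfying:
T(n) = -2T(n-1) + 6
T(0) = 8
First-order linear non-homogeneous.
Homogeneous solution: T_h(n) = A·(-2)^n.
Try constant particular solution T_p = K: K = -2K + 6 ⇒ K = 2.
General: T(n) = A·(-2)^n + 2.
Apply T(0) = 8: A + 2 = 8 ⇒ A = 6.
So T(n) = 6 \left(-2\right)^{n} + 2.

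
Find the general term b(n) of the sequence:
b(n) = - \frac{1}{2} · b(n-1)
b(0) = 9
Pure geometric recurrence with ratio - \frac{1}{2}.
By induction b(n) = b(0) · (- \frac{1}{2})^n = 9 \left(- \frac{1}{2}\right)^{n}.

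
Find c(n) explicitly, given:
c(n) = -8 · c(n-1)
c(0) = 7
Pure geometric recurrence with ratio -8.
By induction c(n) = c(0) · (-8)^n = 7 \left(-8\right)^{n}.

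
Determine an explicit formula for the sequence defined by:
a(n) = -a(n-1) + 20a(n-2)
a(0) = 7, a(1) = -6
Characteristic equation: x² + x - 20 = 0, which factors as (x - (4))(x - (-5)) = 0.
Roots r₁ = 4, r₂ = -5 (distinct).
General solution: a(n) = A·(4)^n + B·(-5)^n.
From a(0) = 7: A + B = 7.
From a(1) = -6: 4A - 5B = -6.
Solving: A = \frac{29}{9}, B = \frac{34}{9}.
So a(n) = \frac{34 \left(-5\right)^{n}}{9} + \frac{29 \cdot 4^{n}}{9}.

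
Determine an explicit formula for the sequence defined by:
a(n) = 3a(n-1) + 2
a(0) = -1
First-order linear non-homogeneous.
Homogeneous solution: a_h(n) = A·(3)^n.
Try constant particular solution a_p = K: K = 3K + 2 ⇒ K = -1.
General: a(n) = A·(3)^n - 1.
Apply a(0) = -1: A - 1 = -1 ⇒ A = 0.
So a(n) = -1.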